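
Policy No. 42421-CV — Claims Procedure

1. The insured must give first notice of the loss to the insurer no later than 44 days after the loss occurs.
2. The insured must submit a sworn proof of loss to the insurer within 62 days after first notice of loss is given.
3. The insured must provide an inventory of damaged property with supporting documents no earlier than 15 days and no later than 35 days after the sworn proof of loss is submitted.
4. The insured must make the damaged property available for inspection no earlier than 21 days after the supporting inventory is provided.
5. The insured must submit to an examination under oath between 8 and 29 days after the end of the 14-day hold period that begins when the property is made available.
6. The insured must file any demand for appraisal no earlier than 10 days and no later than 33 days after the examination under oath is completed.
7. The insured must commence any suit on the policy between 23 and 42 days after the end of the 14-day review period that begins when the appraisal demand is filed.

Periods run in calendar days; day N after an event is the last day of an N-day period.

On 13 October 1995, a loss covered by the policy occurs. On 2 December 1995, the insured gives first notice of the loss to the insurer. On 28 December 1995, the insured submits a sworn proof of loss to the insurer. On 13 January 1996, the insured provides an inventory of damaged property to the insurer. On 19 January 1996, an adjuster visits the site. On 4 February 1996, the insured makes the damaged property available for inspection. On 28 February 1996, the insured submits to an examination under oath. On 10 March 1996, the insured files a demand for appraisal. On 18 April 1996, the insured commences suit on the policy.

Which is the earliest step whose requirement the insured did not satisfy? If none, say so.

Step 1

(1) due by 13 October 1995 + 44 days = 26 November 1995; not done until 2 December 1995, 6 days after the deadline.
No need to go further; step 1 was not satisfied.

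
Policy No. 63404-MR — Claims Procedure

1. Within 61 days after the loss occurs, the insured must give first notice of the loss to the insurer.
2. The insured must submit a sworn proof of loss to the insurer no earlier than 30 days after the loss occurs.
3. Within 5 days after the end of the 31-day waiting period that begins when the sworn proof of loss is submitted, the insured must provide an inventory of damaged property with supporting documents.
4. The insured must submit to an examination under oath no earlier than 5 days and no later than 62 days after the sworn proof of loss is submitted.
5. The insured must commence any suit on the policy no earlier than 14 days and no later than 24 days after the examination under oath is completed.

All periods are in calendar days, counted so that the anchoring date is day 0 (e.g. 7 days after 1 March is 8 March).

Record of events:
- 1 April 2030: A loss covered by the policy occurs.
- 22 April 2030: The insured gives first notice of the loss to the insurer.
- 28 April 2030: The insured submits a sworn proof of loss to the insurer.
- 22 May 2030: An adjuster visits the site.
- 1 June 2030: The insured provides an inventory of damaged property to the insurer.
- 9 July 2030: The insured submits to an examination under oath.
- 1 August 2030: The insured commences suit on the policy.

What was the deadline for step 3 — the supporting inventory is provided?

3 June 2030

The sworn proof of loss is submitted on 28 April 2030; the 31-day waiting period therefore ends 29 May 2030, and step 3 runs from that date. 5 days after 29 May 2030 is 3 June 2030.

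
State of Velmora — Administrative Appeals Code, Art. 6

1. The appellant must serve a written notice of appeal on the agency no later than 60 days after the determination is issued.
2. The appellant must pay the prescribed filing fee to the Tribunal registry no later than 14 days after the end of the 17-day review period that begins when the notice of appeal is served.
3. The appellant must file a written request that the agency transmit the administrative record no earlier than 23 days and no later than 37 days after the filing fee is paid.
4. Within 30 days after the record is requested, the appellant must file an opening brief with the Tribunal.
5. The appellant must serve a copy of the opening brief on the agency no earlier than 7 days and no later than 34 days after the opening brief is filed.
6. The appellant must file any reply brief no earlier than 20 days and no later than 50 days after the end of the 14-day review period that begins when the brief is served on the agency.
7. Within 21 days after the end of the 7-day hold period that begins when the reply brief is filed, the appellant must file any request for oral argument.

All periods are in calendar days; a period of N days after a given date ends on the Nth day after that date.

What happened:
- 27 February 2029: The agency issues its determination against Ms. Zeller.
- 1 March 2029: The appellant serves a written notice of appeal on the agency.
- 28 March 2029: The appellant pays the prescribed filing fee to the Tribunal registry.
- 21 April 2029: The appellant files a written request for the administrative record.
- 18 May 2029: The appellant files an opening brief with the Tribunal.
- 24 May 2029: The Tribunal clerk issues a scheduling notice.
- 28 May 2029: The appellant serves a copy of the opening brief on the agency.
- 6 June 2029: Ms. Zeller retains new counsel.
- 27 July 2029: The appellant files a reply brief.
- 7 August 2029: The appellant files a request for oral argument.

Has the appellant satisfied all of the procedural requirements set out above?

Step 1 — counting 60 days from 27 February 2029 (when the determination is issued) gives a deadline of 28 April 2029; done 1 March 2029 — timely.
Step 2 — counting 14 days from 18 March 2029 (end of the 17-day review period, which began when the notice of appeal is served on 1 March 2029) gives a deadline of 1 April 2029; completed 28 March 2029, before the deadline.
Step 3 — 23 and 37 days from 28 March 2029 (when the filing fee is paid) are 20 April 2029 and 4 May 2029 respectively; done 21 April 2029 — within the window.
Step 4 — counting 30 days from 21 April 2029 (when the record is requested) gives a deadline of 21 May 2029; completed 18 May 2029, before the deadline.
Step 5 — 7 and 34 days from 18 May 2029 (when the opening brief is filed) are 25 May 2029 and 21 June 2029 respectively; 28 May 2029 falls inside that range.
Step 6 — 20 and 50 days from 11 June 2029 (end of the 14-day review period, which began when the brief is served on the agency on 28 May 2029) are 1 July 2029 and 31 July 2029 respectively; done 27 July 2029 — within the window.
Step 7 — counting 21 days from 3 August 2029 (end of the 7-day hold period, which began when the reply brief is filed on 27 July 2029) gives a deadline of 24 August 2029; done 7 August 2029 — timely.

Yes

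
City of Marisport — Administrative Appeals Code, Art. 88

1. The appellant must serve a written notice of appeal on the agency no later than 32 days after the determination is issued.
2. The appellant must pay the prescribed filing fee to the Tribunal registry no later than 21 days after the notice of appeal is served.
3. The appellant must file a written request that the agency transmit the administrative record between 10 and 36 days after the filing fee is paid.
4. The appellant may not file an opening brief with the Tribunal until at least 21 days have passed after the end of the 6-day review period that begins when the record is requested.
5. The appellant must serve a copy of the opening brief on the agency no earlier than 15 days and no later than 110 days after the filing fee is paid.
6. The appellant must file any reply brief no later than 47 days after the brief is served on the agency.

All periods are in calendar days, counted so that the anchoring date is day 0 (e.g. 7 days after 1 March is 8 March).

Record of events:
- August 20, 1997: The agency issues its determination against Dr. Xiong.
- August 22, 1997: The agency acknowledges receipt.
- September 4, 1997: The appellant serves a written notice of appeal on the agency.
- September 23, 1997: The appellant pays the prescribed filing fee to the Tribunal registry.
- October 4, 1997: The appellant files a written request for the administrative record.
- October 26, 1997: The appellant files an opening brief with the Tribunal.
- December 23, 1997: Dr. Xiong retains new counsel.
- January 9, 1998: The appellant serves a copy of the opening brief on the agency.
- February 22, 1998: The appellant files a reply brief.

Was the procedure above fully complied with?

Step 1: 32 days after August 20, 1997 (when the determination is issued) is September 21, 1997; done September 4, 1997 — timely.
Step 2: 21 days after September 4, 1997 (when the notice of appeal is served) is September 25, 1997; September 23, 1997 is within that limit.
Step 3: the window is 10–36 days after September 23, 1997 (when the filing fee is paid), so October 3, 1997 through October 29, 1997; done October 4, 1997 — within the window.
Step 4: the earliest permitted date is 21 days after October 10, 1997 (end of the 6-day review period, which began when the record is requested on October 4, 1997), i.e. October 31, 1997; acted on October 26, 1997, 5 days prematurely.

No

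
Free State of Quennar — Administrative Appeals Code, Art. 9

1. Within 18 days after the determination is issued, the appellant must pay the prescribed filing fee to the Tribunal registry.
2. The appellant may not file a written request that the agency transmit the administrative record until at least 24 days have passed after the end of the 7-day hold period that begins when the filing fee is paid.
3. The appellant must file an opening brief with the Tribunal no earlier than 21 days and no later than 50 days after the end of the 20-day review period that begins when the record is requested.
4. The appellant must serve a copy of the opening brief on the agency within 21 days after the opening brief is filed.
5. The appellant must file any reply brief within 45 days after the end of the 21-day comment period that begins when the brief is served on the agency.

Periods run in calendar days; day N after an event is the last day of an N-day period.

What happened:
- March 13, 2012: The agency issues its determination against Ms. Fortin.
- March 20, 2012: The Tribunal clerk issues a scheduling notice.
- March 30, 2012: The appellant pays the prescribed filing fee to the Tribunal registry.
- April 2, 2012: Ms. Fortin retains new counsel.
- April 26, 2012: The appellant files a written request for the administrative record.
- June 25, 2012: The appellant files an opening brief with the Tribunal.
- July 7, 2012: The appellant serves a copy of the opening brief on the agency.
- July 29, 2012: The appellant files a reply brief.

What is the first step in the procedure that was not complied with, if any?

Step 1 — counting 18 days from March 13, 2012 (when the determination is issued) gives a deadline of March 31, 2012; done March 30, 2012 — timely.
Step 2 — must wait 24 days from April 6, 2012 (end of the 7-day hold period, which began when the filing fee is paid on March 30, 2012), so not before April 30, 2012; done April 26, 2012 — 4 days too early.

Step 2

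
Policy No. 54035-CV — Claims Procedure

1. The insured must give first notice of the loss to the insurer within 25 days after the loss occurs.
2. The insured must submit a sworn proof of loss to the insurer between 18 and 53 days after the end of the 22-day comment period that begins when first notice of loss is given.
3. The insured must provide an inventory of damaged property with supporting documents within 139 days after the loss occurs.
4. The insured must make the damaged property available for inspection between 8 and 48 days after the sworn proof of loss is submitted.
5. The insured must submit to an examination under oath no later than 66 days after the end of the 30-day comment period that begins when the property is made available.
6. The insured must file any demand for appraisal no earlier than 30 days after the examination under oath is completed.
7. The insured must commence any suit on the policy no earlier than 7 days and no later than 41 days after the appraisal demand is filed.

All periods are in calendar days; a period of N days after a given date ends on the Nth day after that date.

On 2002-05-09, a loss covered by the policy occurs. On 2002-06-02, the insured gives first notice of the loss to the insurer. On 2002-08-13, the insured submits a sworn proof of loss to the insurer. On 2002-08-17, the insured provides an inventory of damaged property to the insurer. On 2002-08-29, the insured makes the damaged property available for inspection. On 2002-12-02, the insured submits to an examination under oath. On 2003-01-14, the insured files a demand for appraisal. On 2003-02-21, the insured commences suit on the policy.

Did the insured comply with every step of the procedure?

(1) due by 2002-05-09 + 25 days = 2002-06-03; 2002-06-02 is within that limit.
(2) the permitted window runs from 2002-06-24 + 18 = 2002-07-12 to 2002-06-24 + 53 = 2002-08-16; done 2002-08-13 — within the window.
(3) due by 2002-05-09 + 139 days = 2002-09-25; 2002-08-17 is within that limit.
(4) the permitted window runs from 2002-08-13 + 8 = 2002-08-21 to 2002-08-13 + 48 = 2002-09-30; done 2002-08-29 — within the window.
(5) due by 2002-09-28 + 66 days = 2002-12-03; done 2002-12-02 — timely.
(6) permitted from 2002-12-02 + 30 days = 2003-01-01 onward; 2003-01-14 is on or after that date.
(7) the permitted window runs from 2003-01-14 + 7 = 2003-01-21 to 2003-01-14 + 41 = 2003-02-24; done 2003-02-21 — within the window.

Yes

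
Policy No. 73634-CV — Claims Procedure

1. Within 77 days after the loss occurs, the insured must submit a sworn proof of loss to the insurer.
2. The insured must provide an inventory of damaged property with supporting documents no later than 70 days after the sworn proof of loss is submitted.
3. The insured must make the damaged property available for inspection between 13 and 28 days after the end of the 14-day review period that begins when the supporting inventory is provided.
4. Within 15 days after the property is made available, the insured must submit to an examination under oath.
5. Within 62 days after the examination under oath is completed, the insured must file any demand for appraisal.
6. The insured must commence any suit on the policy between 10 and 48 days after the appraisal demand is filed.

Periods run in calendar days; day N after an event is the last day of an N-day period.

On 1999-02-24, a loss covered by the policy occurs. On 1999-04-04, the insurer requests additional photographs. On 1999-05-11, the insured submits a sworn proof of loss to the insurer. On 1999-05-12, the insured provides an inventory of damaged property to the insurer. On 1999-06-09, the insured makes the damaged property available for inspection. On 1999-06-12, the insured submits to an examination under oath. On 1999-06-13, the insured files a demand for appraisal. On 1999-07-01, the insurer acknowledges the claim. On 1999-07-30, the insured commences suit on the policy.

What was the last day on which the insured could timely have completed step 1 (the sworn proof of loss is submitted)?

Step 1 runs from 1999-02-24, when the loss occurs. 77 days after 1999-02-24 is 1999-05-12.

1999-05-12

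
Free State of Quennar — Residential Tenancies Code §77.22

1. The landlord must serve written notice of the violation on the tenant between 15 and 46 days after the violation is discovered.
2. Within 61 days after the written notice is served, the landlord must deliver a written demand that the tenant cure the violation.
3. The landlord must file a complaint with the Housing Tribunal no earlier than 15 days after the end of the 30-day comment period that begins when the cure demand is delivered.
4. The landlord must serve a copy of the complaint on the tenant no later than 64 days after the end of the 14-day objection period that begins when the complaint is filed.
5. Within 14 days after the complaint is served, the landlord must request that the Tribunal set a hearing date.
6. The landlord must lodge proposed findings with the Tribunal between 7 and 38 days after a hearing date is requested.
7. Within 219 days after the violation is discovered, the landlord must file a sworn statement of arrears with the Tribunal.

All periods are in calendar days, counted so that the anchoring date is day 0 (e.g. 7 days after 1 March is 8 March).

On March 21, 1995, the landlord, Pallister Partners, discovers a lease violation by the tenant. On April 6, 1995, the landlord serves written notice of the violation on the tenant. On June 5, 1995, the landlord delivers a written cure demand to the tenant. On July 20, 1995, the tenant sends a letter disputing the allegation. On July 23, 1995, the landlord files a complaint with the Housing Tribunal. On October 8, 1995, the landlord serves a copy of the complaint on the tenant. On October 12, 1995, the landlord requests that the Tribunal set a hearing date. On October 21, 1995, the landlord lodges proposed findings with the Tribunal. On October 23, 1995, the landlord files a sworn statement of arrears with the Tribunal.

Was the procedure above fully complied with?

Yes

Step 1: the window is 15–46 days after March 21, 1995 (when the violation is discovered), so April 5, 1995 through May 6, 1995; done April 6, 1995 — within the window.
Step 2: 61 days after April 6, 1995 (when the written notice is served) is June 6, 1995; June 5, 1995 is within that limit.
Step 3: the earliest permitted date is 15 days after July 5, 1995 (end of the 30-day comment period, which began when the cure demand is delivered on June 5, 1995), i.e. July 20, 1995; done July 23, 1995, after the minimum wait.
Step 4: 64 days after August 6, 1995 (end of the 14-day objection period, which began when the complaint is filed on July 23, 1995) is October 9, 1995; done October 8, 1995 — timely.
Step 5: 14 days after October 8, 1995 (when the complaint is served) is October 22, 1995; done October 12, 1995 — timely.
Step 6: the window is 7–38 days after October 12, 1995 (when a hearing date is requested), so October 19, 1995 through November 19, 1995; done October 21, 1995, which is between those dates.
Step 7: 219 days after March 21, 1995 (when the violation is discovered) is October 26, 1995; completed October 23, 1995, before the deadline.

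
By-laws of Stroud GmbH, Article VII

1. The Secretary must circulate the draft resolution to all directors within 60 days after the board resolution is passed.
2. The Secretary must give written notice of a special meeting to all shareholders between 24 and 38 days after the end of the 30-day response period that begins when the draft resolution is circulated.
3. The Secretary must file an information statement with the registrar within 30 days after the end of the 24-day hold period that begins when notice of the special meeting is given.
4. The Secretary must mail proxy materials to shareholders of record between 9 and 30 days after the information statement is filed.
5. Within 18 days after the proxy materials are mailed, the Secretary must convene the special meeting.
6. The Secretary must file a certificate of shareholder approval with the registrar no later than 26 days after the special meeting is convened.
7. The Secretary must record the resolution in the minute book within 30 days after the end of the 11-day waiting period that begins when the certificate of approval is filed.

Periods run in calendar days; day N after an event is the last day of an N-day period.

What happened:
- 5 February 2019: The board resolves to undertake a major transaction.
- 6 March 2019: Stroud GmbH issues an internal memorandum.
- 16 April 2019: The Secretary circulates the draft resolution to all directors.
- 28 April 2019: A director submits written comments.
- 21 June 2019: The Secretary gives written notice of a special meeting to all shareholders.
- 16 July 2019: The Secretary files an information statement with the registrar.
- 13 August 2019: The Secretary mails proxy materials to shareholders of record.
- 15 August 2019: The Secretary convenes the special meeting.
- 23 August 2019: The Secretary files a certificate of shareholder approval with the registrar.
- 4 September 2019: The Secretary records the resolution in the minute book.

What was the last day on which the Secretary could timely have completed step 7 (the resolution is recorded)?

3 October 2019

The certificate of approval is filed on 23 August 2019; the 11-day waiting period therefore ends 3 September 2019, and step 7 runs from that date. 30 days after 3 September 2019 is 3 October 2019.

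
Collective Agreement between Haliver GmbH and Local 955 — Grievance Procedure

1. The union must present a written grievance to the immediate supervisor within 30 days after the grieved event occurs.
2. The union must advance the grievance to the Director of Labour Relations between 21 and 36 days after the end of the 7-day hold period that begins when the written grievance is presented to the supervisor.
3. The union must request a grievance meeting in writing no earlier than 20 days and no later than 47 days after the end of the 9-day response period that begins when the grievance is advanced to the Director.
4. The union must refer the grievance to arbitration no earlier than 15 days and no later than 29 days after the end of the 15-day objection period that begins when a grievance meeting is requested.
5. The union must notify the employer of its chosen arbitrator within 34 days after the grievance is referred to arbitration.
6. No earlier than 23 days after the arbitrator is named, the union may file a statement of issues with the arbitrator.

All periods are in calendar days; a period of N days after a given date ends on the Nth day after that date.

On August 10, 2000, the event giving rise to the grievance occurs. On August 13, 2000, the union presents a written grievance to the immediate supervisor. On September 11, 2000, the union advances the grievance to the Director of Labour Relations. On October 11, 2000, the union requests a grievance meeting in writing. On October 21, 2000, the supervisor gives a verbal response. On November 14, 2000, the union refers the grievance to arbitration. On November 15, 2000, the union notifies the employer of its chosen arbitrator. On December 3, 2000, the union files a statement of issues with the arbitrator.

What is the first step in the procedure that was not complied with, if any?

Step 1 — counting 30 days from August 10, 2000 (when the grieved event occurs) gives a deadline of September 9, 2000; done August 13, 2000 — timely.
Step 2 — 21 and 36 days from August 20, 2000 (end of the 7-day hold period, which began when the written grievance is presented to the supervisor on August 13, 2000) are September 10, 2000 and September 25, 2000 respectively; done September 11, 2000 — within the window.
Step 3 — 20 and 47 days from September 20, 2000 (end of the 9-day response period, which began when the grievance is advanced to the Director on September 11, 2000) are October 10, 2000 and November 6, 2000 respectively; October 11, 2000 falls inside that range.
Step 4 — 15 and 29 days from October 26, 2000 (end of the 15-day objection period, which began when a grievance meeting is requested on October 11, 2000) are November 10, 2000 and November 24, 2000 respectively; November 14, 2000 falls inside that range.
Step 5 — counting 34 days from November 14, 2000 (when the grievance is referred to arbitration) gives a deadline of December 18, 2000; done November 15, 2000 — timely.
Step 6 — must wait 23 days from November 15, 2000 (when the arbitrator is named), so not before December 8, 2000; acted on December 3, 2000, 5 days prematurely.

Step 6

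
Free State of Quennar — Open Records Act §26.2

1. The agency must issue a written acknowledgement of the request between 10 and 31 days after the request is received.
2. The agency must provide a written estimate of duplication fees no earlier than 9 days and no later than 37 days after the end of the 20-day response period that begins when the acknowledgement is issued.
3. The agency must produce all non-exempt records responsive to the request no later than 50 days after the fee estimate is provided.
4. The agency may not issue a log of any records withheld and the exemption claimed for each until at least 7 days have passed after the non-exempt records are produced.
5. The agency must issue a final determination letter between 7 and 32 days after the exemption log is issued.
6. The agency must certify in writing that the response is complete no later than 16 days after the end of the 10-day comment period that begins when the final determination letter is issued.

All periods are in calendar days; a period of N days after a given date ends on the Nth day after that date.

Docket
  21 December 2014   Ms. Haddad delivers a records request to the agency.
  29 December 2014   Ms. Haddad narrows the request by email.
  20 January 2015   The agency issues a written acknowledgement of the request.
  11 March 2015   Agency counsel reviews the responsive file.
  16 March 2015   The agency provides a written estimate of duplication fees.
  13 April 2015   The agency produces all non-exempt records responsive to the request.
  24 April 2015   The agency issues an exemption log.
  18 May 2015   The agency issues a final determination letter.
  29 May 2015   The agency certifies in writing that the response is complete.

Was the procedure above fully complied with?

Yes

Step 1: the window is 10–31 days after 21 December 2014 (when the request is received), so 31 December 2014 through 21 January 2015; done 20 January 2015 — within the window.
Step 2: the window is 9–37 days after 9 February 2015 (end of the 20-day response period, which began when the acknowledgement is issued on 20 January 2015), so 18 February 2015 through 18 March 2015; done 16 March 2015 — within the window.
Step 3: 50 days after 16 March 2015 (when the fee estimate is provided) is 5 May 2015; completed 13 April 2015, before the deadline.
Step 4: the earliest permitted date is 7 days after 13 April 2015 (when the non-exempt records are produced), i.e. 20 April 2015; 24 April 2015 is on or after that date.
Step 5: the window is 7–32 days after 24 April 2015 (when the exemption log is issued), so 1 May 2015 through 26 May 2015; done 18 May 2015 — within the window.
Step 6: 16 days after 28 May 2015 (end of the 10-day comment period, which began when the final determination letter is issued on 18 May 2015) is 13 June 2015; done 29 May 2015 — timely.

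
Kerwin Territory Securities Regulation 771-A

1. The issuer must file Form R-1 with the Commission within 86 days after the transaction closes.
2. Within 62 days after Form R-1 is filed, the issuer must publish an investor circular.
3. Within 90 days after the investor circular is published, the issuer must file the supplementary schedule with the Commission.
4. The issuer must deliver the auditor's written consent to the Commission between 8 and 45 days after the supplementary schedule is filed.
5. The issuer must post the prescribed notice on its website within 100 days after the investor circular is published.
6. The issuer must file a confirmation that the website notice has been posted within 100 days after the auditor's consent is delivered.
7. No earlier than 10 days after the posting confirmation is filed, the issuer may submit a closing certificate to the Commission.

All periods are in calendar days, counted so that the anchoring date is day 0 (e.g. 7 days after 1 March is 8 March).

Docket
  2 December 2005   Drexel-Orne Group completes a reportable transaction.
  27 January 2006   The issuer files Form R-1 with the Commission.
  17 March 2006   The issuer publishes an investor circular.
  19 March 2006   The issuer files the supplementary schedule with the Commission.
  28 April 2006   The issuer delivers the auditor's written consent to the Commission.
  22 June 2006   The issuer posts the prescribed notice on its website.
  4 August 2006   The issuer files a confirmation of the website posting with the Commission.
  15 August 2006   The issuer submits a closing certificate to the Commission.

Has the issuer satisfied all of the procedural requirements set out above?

Step 1: 86 days after 2 December 2005 (when the transaction closes) is 26 February 2006; completed 27 January 2006, before the deadline.
Step 2: 62 days after 27 January 2006 (when Form R-1 is filed) is 30 March 2006; 17 March 2006 is within that limit.
Step 3: 90 days after 17 March 2006 (when the investor circular is published) is 15 June 2006; done 19 March 2006 — timely.
Step 4: the window is 8–45 days after 19 March 2006 (when the supplementary schedule is filed), so 27 March 2006 through 3 May 2006; 28 April 2006 falls inside that range.
Step 5: 100 days after 17 March 2006 (when the investor circular is published) is 25 June 2006; done 22 June 2006 — timely.
Step 6: 100 days after 28 April 2006 (when the auditor's consent is delivered) is 6 August 2006; 4 August 2006 is within that limit.
Step 7: the earliest permitted date is 10 days after 4 August 2006 (when the posting confirmation is filed), i.e. 14 August 2006; done 15 August 2006, after the minimum wait.

Yes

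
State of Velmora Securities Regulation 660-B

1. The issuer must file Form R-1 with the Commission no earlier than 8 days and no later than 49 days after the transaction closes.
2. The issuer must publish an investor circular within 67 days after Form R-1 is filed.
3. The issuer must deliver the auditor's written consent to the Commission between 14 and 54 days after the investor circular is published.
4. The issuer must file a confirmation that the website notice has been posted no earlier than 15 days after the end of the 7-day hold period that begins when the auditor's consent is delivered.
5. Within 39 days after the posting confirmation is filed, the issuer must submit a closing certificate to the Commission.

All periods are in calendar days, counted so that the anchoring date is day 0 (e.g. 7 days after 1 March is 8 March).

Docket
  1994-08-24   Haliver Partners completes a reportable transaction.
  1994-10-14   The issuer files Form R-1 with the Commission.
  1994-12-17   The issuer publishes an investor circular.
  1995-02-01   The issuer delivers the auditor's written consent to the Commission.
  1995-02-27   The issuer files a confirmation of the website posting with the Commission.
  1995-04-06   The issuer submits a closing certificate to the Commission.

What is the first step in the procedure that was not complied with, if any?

Step 1

(1) the permitted window runs from 1994-08-24 + 8 = 1994-09-01 to 1994-08-24 + 49 = 1994-10-12; done 1994-10-14 — 2 days after the window closed.
The procedure was therefore not followed at step 1.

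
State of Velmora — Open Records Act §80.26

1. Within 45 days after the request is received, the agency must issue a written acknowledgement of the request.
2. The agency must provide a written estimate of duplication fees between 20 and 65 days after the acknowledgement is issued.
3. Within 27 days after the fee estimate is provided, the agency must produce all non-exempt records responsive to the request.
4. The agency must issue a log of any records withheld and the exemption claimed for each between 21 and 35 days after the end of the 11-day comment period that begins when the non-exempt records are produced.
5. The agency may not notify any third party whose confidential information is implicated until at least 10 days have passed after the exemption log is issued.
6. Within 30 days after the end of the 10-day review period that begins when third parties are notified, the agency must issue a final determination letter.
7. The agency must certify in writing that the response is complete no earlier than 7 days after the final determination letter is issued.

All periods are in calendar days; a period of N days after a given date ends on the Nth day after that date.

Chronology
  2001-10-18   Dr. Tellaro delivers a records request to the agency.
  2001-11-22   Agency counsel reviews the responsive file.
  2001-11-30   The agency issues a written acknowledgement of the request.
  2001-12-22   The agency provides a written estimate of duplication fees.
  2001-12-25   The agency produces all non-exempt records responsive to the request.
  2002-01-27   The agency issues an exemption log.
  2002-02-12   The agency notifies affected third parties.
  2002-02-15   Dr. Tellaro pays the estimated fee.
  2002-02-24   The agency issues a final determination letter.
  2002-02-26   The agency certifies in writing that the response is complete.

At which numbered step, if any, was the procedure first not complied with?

Step 7

Step 1: 45 days after 2001-10-18 (when the request is received) is 2001-12-02; completed 2001-11-30, before the deadline.
Step 2: the window is 20–65 days after 2001-11-30 (when the acknowledgement is issued), so 2001-12-20 through 2002-02-03; done 2001-12-22 — within the window.
Step 3: 27 days after 2001-12-22 (when the fee estimate is provided) is 2002-01-18; 2001-12-25 is within that limit.
Step 4: the window is 21–35 days after 2002-01-05 (end of the 11-day comment period, which began when the non-exempt records are produced on 2001-12-25), so 2002-01-26 through 2002-02-09; 2002-01-27 falls inside that range.
Step 5: the earliest permitted date is 10 days after 2002-01-27 (when the exemption log is issued), i.e. 2002-02-06; done 2002-02-12 — permitted.
Step 6: 30 days after 2002-02-22 (end of the 10-day review period, which began when third parties are notified on 2002-02-12) is 2002-03-24; done 2002-02-24 — timely.
Step 7: the earliest permitted date is 7 days after 2002-02-24 (when the final determination letter is issued), i.e. 2002-03-03; 2002-02-26 is 5 days before the earliest permitted date.
The procedure was therefore not followed at step 7.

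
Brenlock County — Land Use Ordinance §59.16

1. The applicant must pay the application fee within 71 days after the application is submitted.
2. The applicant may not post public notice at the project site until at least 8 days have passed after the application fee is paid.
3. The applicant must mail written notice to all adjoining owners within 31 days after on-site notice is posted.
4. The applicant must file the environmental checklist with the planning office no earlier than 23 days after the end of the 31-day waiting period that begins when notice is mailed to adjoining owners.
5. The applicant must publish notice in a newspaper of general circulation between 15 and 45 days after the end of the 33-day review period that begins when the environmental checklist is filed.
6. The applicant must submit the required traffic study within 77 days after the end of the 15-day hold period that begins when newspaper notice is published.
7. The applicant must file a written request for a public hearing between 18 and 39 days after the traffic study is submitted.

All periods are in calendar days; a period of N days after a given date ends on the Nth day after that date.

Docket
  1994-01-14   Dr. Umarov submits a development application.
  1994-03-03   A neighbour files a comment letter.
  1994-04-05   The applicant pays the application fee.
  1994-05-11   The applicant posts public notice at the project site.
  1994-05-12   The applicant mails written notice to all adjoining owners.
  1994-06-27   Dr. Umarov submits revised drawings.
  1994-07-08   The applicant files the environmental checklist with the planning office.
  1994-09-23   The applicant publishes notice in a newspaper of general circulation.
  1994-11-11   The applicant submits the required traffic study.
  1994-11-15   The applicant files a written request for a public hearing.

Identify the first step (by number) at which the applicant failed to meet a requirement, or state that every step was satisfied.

Step 1

Step 1 — counting 71 days from 1994-01-14 (when the application is submitted) gives a deadline of 1994-03-26; 1994-04-05 misses that deadline by 10 days.
The analysis stops there.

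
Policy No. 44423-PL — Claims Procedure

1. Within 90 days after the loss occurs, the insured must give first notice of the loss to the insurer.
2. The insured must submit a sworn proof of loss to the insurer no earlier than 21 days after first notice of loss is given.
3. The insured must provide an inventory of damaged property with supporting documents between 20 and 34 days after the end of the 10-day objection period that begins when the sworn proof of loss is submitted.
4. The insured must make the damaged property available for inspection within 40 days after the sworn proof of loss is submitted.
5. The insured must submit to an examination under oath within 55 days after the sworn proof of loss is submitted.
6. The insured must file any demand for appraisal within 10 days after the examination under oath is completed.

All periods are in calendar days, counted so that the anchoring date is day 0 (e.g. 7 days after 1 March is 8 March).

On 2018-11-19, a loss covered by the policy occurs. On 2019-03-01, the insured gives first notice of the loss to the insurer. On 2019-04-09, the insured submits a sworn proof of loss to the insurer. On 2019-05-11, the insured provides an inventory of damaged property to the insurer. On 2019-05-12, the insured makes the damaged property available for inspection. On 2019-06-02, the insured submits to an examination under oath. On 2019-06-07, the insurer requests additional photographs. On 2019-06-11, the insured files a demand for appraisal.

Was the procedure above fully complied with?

(1) due by 2018-11-19 + 90 days = 2019-02-17; not done until 2019-03-01, 12 days after the deadline.

No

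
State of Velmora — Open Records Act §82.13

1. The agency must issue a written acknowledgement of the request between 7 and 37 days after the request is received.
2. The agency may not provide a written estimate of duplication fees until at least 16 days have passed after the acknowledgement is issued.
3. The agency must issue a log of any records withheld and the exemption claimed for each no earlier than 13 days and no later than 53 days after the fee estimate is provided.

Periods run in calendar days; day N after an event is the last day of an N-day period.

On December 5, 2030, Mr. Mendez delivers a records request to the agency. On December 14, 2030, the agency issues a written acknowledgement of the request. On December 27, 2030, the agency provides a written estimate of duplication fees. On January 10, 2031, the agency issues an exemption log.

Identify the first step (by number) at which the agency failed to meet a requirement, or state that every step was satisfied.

Step 1: the window is 7–37 days after December 5, 2030 (when the request is received), so December 12, 2030 through January 11, 2031; done December 14, 2030 — within the window.
Step 2: the earliest permitted date is 16 days after December 14, 2030 (when the acknowledgement is issued), i.e. December 30, 2030; acted on December 27, 2030, 3 days prematurely.
That is the first point of non-compliance.

Step 2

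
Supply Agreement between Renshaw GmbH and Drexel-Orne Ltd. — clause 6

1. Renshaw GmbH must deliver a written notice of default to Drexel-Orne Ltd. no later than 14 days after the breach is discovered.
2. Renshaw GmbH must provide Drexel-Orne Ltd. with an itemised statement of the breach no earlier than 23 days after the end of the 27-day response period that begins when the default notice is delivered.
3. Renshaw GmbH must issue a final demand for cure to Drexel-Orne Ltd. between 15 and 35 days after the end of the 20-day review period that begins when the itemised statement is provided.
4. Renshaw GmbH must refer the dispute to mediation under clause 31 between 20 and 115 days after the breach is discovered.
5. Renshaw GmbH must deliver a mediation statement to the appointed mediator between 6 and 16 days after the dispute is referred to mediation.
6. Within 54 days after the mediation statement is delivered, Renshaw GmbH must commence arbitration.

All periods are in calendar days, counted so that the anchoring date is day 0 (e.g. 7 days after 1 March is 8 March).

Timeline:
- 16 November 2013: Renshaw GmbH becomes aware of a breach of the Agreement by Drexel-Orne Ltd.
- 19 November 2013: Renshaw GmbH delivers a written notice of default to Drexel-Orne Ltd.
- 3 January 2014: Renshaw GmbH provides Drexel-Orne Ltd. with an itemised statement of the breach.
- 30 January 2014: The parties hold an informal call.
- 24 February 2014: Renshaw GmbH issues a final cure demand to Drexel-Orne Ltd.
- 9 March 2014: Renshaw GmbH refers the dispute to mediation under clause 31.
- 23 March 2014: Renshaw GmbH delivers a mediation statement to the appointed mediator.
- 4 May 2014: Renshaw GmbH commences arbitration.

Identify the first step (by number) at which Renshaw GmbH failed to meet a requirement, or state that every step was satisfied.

(1) due by 16 November 2013 + 14 days = 30 November 2013; completed 19 November 2013, before the deadline.
(2) permitted from 16 December 2013 + 23 days = 8 January 2014 onward; acted on 3 January 2014, 5 days prematurely.

Step 2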